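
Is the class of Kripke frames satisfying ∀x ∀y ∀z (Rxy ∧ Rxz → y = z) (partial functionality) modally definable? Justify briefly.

Yes, by ◇p → □p

Yes: it is partial functionality, defined by the CD schema ◇p → □p.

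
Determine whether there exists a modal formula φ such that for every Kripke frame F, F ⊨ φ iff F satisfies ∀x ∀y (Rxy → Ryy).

Yes — defined by □(□p → p)

The condition is shift-reflexivity. A defining modal formula is □(□p → p).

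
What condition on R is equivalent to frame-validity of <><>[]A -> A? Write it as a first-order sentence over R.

This is a Sahlqvist (Geach-type) schema ◇^2□^1A → □^0◇^0A.
Minimal-valuation argument: fix x; take any y with xR^2y and any z with xR^0z. Set V(A) to the set of worlds R-reachable from y in exactly 1 step. Then □^1A holds at y, so the antecedent holds at x; validity forces ◇^0A at z, giving a w with zR^0w and yR^1w.
First-order correspondent: forall x forall y (x R^2 y -> exists w (yRw & x = w)).

forall x forall y (x R^2 y -> exists w (yRw & x = w))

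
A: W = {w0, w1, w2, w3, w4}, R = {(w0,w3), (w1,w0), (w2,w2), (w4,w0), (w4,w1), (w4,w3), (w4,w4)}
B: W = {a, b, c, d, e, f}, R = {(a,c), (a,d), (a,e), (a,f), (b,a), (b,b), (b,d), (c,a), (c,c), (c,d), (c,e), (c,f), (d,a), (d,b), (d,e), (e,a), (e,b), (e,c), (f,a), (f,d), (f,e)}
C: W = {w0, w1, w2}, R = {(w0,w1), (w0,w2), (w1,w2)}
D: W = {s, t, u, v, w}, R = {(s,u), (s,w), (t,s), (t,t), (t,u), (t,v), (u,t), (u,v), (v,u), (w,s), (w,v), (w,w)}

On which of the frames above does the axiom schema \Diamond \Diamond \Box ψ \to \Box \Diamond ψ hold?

B

The schema corresponds to a generalized confluence (Geach) condition: \forall x \forall y \forall z ((x R^2 y \wedge xRz) \to \exists w (yRw \wedge zRw)).
A: fails — w1R²w3, w1Rw0 but no w with w3Rw and w0Rw.
B: ✓.
C: fails — w0R²w2, w0Rw1 but no w with w2Rw and w1Rw.
D: fails — sR²s, sRu but no w* with sRw* and uRw*.
Valid on: B.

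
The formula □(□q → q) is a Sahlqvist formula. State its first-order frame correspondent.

shift-reflexivity: ∀x ∀y (Rxy → Ryy)

This schema is the T□ axiom.
It corresponds to shift-reflexivity: ∀x ∀y (Rxy → Ryy).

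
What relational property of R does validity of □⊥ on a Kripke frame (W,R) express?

□⊥ is valid iff no world has any successor (otherwise □⊥ fails at any world with one).
Conversely, any frame satisfying ∀x ∀y ¬Rxy validates the schema.
Frame condition: ∀x ∀y ¬Rxy.

emptiness of R: ∀x ∀y ¬Rxy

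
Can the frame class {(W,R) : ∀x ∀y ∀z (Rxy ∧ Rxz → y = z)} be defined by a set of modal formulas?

Definable; ◇q → □q defines it

The condition is partial functionality. A defining modal formula is ◇q → □q.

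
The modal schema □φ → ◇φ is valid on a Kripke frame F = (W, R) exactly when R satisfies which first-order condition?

Seriality

This schema is the D axiom.
Its frame correspondent is seriality — ∀x ∃y Rxy.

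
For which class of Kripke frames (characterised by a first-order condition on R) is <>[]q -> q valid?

This is frame-equivalent to q → □◇q (substitute ¬q for q and contrapose).
Suppose q→□◇q is valid. Take Rxy and set V(q)={x}. Then q at x, so □◇q at x, so ◇q at y, so some z with Ryz has q; z=x, i.e. Ryx.

symmetry: forall x forall y (Rxy -> Ryx)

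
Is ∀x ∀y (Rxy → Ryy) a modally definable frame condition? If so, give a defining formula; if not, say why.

This is a Sahlqvist condition; the T□ axiom □(□q → q) defines it.
Suppose □(□q→q) is valid. Take Rxy and set V(q)={w : Ryw}. Then at y, □q holds; since □(□q→q) at x, □q→q at y, so q at y, i.e. Ryy.

Definable; □(□q → q) defines it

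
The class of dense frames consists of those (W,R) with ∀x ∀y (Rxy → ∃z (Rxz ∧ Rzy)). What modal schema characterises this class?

□□q → □q

A defining formula is □□q → □q (the C4 axiom).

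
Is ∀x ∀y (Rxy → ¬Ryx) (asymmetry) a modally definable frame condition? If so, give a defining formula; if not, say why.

Any modally definable frame class is closed under surjective bounded morphisms.
The 4-cycle (worlds w0,w1,w2,w3 with w0→w1→w2→w3→w0) is asymmetric. Mapping every world to a single reflexive point • is a surjective bounded morphism, and the reflexive point is not asymmetric (R•• but asymmetry requires ¬R••).
Hence asymmetry is not modally definable.

No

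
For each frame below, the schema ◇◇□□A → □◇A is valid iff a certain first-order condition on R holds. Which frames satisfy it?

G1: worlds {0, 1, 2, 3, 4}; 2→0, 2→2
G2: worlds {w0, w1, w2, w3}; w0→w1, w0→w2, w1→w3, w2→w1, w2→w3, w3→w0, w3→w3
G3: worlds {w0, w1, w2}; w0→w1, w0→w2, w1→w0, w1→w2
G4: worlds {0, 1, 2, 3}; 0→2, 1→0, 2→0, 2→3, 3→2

The schema corresponds to a generalized confluence (Geach) condition: ∀x ∀y ∀z ((xR²y ∧ xRz) → ∃w (yR²w ∧ zRw)).
G1: fails — 2R²0, 2R0 but no w with 0R²w and 0Rw.
G2: fails — w3R²w1, w3Rw0 but no w with w1R²w and w0Rw.
G3: fails — w0R²w0, w0Rw2 but no w with w0R²w and w2Rw.
G4: satisfies the condition.

G4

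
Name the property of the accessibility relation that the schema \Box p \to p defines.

Reflexivity

Suppose □p→p is valid. At any x set V(p)={w : Rxw}. Then □p holds at x, so p holds at x, i.e. Rxx.
Conversely, on a frame with reflexivity the schema holds at every world under every valuation.
Frame condition: \forall x Rxx.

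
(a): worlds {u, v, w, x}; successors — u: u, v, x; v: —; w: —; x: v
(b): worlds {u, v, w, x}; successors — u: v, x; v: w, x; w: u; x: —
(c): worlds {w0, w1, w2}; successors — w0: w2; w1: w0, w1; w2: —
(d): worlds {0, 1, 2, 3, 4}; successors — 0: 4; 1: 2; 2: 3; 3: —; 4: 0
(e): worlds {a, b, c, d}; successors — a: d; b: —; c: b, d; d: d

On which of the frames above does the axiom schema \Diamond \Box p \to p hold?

Frame correspondent (Sahlqvist): \forall x \forall y (Rxy \to Ryx) — i.e. symmetry.
(a): fails — Ruv but not Rvu.
(b): fails — Ruv but not Rvu.
(c): fails — Rw0w2 but not Rw2w0.
(d): fails — R12 but not R21.
(e): fails — Rad but not Rda.
Valid on no frame.

none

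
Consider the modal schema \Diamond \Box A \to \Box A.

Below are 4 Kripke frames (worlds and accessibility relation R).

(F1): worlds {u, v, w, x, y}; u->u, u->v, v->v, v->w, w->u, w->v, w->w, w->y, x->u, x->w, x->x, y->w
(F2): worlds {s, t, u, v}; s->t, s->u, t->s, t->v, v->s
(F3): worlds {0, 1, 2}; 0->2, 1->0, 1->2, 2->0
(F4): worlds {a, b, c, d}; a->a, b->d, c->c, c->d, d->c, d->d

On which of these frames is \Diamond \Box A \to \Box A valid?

This is the axiom for the Euclidean property; its first-order frame correspondent is \forall x \forall y \forall z (Rxy \wedge Rxz \to Ryz).
(F1): fails — Ruv and Ruu but not Rvu.
(F2): fails — Rsu and Rsu but not Ruu.
(F3): fails — R02 and R02 but not R22.
(F4): ✓.
Valid on: (F4).

(F4)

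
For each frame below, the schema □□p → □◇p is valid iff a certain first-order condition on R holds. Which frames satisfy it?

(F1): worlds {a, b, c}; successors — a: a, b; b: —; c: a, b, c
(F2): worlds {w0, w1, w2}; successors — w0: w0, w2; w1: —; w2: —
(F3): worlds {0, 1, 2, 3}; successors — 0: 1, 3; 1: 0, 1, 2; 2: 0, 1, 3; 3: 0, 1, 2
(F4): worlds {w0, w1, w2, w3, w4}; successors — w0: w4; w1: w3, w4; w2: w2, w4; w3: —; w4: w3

The schema corresponds to a generalized confluence (Geach) condition: ∀x ∀z (xRz → ∃w (xR²w ∧ zRw)).
(F1): fails — aRb but no w with aR²w and bRw.
(F2): fails — w0Rw2 but no w with w0R²w and w2Rw.
(F3): ✓.
(F4): fails — w1Rw3 but no w with w1R²w and w3Rw.
Valid on: (F3).

(F3)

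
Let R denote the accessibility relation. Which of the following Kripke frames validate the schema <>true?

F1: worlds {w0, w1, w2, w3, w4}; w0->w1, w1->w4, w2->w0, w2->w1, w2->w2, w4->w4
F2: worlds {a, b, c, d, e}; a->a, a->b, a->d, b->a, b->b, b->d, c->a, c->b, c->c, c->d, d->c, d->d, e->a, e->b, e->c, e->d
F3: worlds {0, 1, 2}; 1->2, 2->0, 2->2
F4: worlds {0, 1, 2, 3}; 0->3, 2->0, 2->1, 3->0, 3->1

This is the axiom for seriality; its first-order frame correspondent is forall x exists y Rxy.
F1: fails — world w3 has no successor.
F2: holds.
F3: fails — world 0 has no successor.
F4: fails — world 1 has no successor.
Valid on: F2.

F2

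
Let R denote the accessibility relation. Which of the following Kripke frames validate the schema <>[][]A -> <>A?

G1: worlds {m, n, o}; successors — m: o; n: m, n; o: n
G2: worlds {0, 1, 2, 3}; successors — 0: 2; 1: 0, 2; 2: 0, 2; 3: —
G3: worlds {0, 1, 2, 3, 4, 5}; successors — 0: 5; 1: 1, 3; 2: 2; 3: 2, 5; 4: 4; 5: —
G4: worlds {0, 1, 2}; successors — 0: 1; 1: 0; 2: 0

G2, G4

Frame correspondent (Sahlqvist): forall x forall y (xRy -> exists w (y R^2 w & xRw)) — i.e. a generalized confluence (Geach) condition.
G1: fails — mRo but no w with oR²w and mRw.
G2: ✓.
G3: fails — 0R5 but no w with 5R²w and 0Rw.
G4: ✓.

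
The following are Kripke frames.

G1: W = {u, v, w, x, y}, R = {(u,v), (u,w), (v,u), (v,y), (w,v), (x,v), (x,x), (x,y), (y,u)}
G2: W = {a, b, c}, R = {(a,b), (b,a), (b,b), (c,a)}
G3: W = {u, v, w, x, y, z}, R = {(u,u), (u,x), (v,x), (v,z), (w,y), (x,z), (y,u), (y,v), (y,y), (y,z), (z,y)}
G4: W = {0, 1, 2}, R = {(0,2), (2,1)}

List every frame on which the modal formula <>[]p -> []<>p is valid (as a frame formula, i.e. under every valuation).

This is the axiom for convergence; its first-order frame correspondent is forall x forall y forall z (Rxy & Rxz -> exists w (Ryw & Rzw)).
G1: fails — Ruv and Ruw but v and w have no common successor.
G2: condition met.
G3: fails — Ruu and Rux but u and x have no common successor.
G4: fails — R21 and R21 but 1 and 1 have no common successor.
Valid on: G2.

G2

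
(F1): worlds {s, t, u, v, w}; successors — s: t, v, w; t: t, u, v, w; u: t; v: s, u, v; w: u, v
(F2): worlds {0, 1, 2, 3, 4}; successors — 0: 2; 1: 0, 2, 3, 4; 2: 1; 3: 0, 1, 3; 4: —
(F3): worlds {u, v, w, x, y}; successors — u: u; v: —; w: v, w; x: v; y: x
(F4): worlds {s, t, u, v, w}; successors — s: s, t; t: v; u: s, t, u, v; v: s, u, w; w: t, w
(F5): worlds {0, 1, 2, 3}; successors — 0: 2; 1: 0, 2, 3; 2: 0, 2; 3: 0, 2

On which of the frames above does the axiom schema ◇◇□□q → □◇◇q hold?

The schema corresponds to a generalized confluence (Geach) condition: ∀x ∀y ∀z ((xR²y ∧ xRz) → ∃w (yR²w ∧ zR²w)).
(F1): ✓.
(F2): fails — 1R²0, 1R2 but no w with 0R²w and 2R²w.
(F3): fails — wR²v, wRv but no t with vR²t and vR²t.
(F4): ✓.
(F5): ✓.
Valid on: (F1), (F4), (F5).

(F1), (F4), (F5)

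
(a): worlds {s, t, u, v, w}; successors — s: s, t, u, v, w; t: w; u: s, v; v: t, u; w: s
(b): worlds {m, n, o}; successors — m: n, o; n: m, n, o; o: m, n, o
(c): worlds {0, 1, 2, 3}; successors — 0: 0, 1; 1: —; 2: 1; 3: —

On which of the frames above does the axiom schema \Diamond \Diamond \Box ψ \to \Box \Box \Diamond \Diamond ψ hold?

This is the axiom for a generalized confluence (Geach) condition; its first-order frame correspondent is \forall x \forall y \forall z ((x R^2 y \wedge x R^2 z) \to \exists w (yRw \wedge z R^2 w)).
(a): fails — sR²t, sR²t but no w* with tRw* and tR²w*.
(b): condition met.
(c): fails — 0R²0, 0R²1 but no w with 0Rw and 1R²w.

(b)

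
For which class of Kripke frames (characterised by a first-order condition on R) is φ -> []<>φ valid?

Symmetry

Suppose φ→□◇φ is valid. Take Rxy and set V(φ)={x}. Then φ at x, so □◇φ at x, so ◇φ at y, so some z with Ryz has φ; z=x, i.e. Ryx.
The converse is a direct semantic check.
So the correspondent is symmetry.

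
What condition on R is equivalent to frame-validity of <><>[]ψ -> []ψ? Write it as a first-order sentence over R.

forall x forall y forall z ((x R^2 y & xRz) -> exists w (yRw & z = w))

This is a Sahlqvist (Geach-type) schema ◇^2□^1ψ → □^1◇^0ψ.
Minimal-valuation argument: fix x; take any y with xR^2y and any z with xR^1z. Set V(ψ) to the set of worlds R-reachable from y in exactly 1 step. Then □^1ψ holds at y, so the antecedent holds at x; validity forces ◇^0ψ at z, giving a w with zR^0w and yR^1w.
First-order correspondent: forall x forall y forall z ((x R^2 y & xRz) -> exists w (yRw & z = w)).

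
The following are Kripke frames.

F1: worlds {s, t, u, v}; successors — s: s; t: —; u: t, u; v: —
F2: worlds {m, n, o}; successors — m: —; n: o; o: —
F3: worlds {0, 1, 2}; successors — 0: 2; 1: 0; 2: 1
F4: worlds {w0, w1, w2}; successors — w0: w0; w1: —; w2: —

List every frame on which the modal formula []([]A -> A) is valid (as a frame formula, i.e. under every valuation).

This is the axiom for shift-reflexivity; its first-order frame correspondent is forall x forall y (Rxy -> Ryy).
F1: fails — Rut but not Rtt.
F2: fails — Rno but not Roo.
F3: fails — R10 but not R00.
F4: ✓.
Valid on: F4.

F4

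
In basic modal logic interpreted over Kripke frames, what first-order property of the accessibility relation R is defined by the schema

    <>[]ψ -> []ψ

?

the Euclidean property

This is frame-equivalent to ◇ψ → □◇ψ (substitute ¬ψ for ψ and contrapose).
Suppose ◇ψ→□◇ψ is valid. Take Rxy, Rxz and set V(ψ)={y}. Then ◇ψ at x, so □◇ψ at x, so ◇ψ at z, so some w with Rzw has ψ; w=y, i.e. Rzy. By symmetry of the argument, Ryz.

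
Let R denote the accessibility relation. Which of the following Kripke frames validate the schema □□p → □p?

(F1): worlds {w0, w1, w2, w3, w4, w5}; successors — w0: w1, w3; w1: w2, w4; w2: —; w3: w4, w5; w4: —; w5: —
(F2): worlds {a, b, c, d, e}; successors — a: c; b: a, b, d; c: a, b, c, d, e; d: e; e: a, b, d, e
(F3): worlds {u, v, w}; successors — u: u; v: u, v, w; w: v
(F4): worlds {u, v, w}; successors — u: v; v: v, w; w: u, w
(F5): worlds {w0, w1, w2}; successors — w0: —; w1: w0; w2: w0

The schema corresponds to density: ∀x ∀y (Rxy → ∃z (Rxz ∧ Rzy)).
(F1): fails — Rw1w2 but no z with Rw1z and Rzw2.
(F2): satisfies the condition.
(F3): satisfies the condition.
(F4): satisfies the condition.
(F5): fails — Rw1w0 but no z with Rw1z and Rzw0.

(F2), (F3), (F4)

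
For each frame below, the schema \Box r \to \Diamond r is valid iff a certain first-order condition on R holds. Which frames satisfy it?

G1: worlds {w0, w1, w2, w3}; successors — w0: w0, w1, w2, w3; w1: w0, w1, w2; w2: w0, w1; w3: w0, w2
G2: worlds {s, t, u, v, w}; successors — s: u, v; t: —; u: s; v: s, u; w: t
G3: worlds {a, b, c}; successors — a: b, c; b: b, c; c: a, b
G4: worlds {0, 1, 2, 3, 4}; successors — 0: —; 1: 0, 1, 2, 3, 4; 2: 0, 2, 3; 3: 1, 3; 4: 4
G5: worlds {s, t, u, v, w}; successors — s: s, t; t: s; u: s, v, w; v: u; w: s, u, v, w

This is the axiom for seriality; its first-order frame correspondent is \forall x \exists y Rxy.
G1: satisfies the condition.
G2: fails — world t has no successor.
G3: satisfies the condition.
G4: fails — world 0 has no successor.
G5: satisfies the condition.
Valid on: G1, G3, G5.

G1, G3, G5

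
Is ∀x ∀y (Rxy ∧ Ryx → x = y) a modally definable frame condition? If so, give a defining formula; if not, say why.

Modal frame validity is preserved under surjective bounded morphisms.
The 6-cycle (worlds w0,w1,w2,w3,w4,w5 with w0→w1→w2→w3→w4→w5→w0) is antisymmetric. Sending even-indexed worlds to • and odd-indexed worlds to ∘ is a surjective bounded morphism onto the two-world frame with •↔∘, which is not antisymmetric.
Hence antisymmetry is not modally definable.

Not modally definable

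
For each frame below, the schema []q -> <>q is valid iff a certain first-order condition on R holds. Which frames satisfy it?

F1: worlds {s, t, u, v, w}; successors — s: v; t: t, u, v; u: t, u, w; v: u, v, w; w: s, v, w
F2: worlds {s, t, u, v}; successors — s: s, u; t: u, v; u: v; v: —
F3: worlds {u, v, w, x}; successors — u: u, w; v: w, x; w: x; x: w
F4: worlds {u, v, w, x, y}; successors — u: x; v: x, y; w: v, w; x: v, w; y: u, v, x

The schema corresponds to seriality: forall x exists y Rxy.
F1: condition met.
F2: fails — world v has no successor.
F3: condition met.
F4: condition met.
Valid on: F1, F3, F4.

F1, F3, F4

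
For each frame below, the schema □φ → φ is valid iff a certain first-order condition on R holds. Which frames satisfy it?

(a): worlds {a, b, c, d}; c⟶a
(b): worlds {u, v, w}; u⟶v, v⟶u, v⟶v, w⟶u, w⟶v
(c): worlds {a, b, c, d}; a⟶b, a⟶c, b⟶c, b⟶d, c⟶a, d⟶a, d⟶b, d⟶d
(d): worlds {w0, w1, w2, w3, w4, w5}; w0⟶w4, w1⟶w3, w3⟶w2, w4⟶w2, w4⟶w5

The schema corresponds to reflexivity: ∀x Rxx.
(a): fails — world a does not see itself.
(b): fails — world u does not see itself.
(c): fails — world a does not see itself.
(d): fails — world w0 does not see itself.

none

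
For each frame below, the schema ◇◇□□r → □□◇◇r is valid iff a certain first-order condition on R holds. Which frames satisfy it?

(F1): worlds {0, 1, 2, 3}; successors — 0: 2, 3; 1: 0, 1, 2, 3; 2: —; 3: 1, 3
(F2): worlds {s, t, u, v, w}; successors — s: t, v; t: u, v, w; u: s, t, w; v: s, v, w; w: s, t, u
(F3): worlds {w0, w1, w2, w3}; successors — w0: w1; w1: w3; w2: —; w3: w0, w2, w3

(F2)

This is the axiom for a generalized confluence (Geach) condition; its first-order frame correspondent is ∀x ∀y ∀z ((xR²y ∧ xR²z) → ∃w (yR²w ∧ zR²w)).
(F1): fails — 1R²0, 1R²2 but no w with 0R²w and 2R²w.
(F2): holds.
(F3): fails — w1R²w0, w1R²w2 but no w with w0R²w and w2R²w.
Valid on: (F2).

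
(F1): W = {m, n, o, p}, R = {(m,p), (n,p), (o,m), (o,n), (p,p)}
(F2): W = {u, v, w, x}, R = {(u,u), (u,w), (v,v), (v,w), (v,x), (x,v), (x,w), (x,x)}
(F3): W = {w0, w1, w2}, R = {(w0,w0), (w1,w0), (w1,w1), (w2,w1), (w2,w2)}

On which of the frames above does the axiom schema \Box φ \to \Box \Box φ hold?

The schema corresponds to transitivity: \forall x \forall y \forall z (Rxy \wedge Ryz \to Rxz).
(F1): fails — Ron and Rnp but not Rop.
(F2): ✓.
(F3): fails — Rw2w1 and Rw1w0 but not Rw2w0.

(F2)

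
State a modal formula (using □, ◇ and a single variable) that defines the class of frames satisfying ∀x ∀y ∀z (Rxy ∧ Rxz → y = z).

◇ψ → □ψ

The condition is partial functionality. The CD schema ◇ψ → □ψ defines it.
Suppose ◇ψ→□ψ is valid. Take Rxy, Rxz and set V(ψ)={y}. Then ◇ψ at x, so □ψ at x, so ψ at z, i.e. z=y.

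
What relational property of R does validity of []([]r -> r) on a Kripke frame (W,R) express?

This is the T□ axiom.
It corresponds to shift-reflexivity: forall x forall y (Rxy -> Ryy).

Shift-reflexivity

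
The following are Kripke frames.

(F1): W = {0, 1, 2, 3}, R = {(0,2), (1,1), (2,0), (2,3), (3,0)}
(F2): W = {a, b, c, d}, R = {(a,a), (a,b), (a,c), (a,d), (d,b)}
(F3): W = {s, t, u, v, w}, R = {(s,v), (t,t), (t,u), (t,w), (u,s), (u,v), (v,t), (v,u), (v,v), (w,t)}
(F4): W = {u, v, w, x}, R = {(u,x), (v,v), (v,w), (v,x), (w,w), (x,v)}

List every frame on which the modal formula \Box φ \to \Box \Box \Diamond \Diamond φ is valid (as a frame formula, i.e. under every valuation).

(F3)

This is the axiom for a generalized confluence (Geach) condition; its first-order frame correspondent is \forall x \forall z (x R^2 z \to \exists w (xRw \wedge z R^2 w)).
(F1): fails — 0R²0 but no w with 0Rw and 0R²w.
(F2): fails — aR²b but no w with aRw and bR²w.
(F3): ✓.
(F4): fails — xR²w but no t with xRt and wR²t.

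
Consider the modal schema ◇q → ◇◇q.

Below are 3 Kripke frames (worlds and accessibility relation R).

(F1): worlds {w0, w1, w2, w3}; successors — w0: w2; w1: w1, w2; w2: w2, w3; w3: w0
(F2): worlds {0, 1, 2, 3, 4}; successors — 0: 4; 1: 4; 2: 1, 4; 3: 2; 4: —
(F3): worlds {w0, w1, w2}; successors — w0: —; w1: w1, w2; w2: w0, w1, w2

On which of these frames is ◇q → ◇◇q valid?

This is the axiom for a generalized confluence (Geach) condition; its first-order frame correspondent is ∀x ∀y (xRy → ∃w (y = w ∧ xR²w)).
(F1): fails — w3Rw0 but no w with w0=w and w3R²w.
(F2): fails — 0R4 but no w with 4=w and 0R²w.
(F3): satisfies the condition.

(F3)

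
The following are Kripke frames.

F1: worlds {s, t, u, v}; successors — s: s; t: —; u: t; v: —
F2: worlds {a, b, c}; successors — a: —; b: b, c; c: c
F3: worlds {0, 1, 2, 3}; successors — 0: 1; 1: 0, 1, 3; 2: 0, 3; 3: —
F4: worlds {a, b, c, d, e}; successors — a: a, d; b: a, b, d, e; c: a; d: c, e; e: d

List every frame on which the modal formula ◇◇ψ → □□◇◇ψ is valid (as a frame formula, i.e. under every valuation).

F1

The schema corresponds to a generalized confluence (Geach) condition: ∀x ∀y ∀z ((xR²y ∧ xR²z) → ∃w (y = w ∧ zR²w)).
F1: satisfies the condition.
F2: fails — bR²b, bR²c but no w with b=w and cR²w.
F3: fails — 0R²0, 0R²3 but no w with 0=w and 3R²w.
F4: fails — aR²a, aR²e but no w with a=w and eR²w.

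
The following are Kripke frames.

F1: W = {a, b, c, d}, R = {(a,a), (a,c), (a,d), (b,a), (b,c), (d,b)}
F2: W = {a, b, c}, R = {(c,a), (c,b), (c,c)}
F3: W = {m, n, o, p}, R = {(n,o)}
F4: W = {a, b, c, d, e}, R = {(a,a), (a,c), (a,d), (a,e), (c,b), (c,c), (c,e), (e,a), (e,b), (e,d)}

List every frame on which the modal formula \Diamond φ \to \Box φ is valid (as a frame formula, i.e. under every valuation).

F3

This is the axiom for partial functionality; its first-order frame correspondent is \forall x \forall y \forall z (Rxy \wedge Rxz \to y = z).
F1: fails — a sees both a and c.
F2: fails — c sees both a and b.
F3: holds.
F4: fails — a sees both a and c.
Valid on: F3.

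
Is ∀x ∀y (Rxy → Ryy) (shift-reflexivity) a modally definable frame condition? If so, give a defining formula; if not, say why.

Yes, by □(□p → p)

Yes: it is shift-reflexivity, defined by the T□ schema □(□p → p).
Suppose □(□p→p) is valid. Take Rxy and set V(p)={w : Ryw}. Then at y, □p holds; since □(□p→p) at x, □p→p at y, so p at y, i.e. Ryy.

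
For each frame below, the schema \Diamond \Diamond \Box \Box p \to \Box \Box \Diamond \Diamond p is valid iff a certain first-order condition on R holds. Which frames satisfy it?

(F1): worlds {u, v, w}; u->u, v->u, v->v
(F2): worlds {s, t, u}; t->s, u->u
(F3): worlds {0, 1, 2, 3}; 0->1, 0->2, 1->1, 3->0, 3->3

(F1), (F2)

The schema corresponds to a generalized confluence (Geach) condition: \forall x \forall y \forall z ((x R^2 y \wedge x R^2 z) \to \exists w (y R^2 w \wedge z R^2 w)).
(F1): ✓.
(F2): ✓.
(F3): fails — 3R²0, 3R²2 but no w with 0R²w and 2R²w.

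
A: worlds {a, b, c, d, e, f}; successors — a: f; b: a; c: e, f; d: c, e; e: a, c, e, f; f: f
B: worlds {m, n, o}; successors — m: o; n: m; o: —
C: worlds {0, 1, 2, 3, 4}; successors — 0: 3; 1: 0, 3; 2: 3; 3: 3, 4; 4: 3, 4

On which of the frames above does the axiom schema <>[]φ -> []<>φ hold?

A, C

This is the axiom for convergence; its first-order frame correspondent is forall x forall y forall z (Rxy & Rxz -> exists w (Ryw & Rzw)).
A: satisfies the condition.
B: fails — Rmo and Rmo but o and o have no common successor.
C: satisfies the condition.
Valid on: A, C.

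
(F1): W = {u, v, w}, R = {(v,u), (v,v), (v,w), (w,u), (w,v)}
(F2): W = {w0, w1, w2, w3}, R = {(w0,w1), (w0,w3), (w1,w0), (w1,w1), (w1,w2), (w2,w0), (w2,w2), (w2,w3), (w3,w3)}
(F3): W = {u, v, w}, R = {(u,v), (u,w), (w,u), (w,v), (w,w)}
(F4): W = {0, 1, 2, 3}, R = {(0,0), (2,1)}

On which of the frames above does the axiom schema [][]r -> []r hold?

(F1), (F2), (F3)

The schema corresponds to density: forall x forall y (Rxy -> exists z (Rxz & Rzy)).
(F1): ✓.
(F2): ✓.
(F3): ✓.
(F4): fails — R21 but no z with R2z and Rz1.
Valid on: (F1), (F2), (F3).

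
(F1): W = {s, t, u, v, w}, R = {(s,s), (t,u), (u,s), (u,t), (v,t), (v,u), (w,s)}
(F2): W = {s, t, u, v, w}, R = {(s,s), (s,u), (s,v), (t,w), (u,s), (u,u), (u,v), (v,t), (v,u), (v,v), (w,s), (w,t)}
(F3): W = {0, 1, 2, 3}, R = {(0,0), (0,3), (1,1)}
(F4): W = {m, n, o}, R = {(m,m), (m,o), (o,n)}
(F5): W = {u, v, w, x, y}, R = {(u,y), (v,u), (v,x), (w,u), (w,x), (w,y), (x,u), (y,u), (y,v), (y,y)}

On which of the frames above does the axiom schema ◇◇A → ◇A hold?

This is the axiom for transitivity; its first-order frame correspondent is ∀x ∀y ∀z (Rxy ∧ Ryz → Rxz).
(F1): fails — Rut and Rtu but not Ruu.
(F2): fails — Ruv and Rvt but not Rut.
(F3): ✓.
(F4): fails — Rmo and Ron but not Rmn.
(F5): fails — Rvu and Ruy but not Rvy.
Valid on: (F3).

(F3)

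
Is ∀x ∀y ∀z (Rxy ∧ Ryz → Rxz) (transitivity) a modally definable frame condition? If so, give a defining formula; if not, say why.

Yes: it is transitivity, defined by the 4 schema □q → □□q.
Suppose □q→□□q is valid. Take Rxy, Ryz and set V(q)={w : Rxw}. Then □q at x, so □□q at x, so □q at y, so q at z, i.e. Rxz.

Definable; □q → □□q defines it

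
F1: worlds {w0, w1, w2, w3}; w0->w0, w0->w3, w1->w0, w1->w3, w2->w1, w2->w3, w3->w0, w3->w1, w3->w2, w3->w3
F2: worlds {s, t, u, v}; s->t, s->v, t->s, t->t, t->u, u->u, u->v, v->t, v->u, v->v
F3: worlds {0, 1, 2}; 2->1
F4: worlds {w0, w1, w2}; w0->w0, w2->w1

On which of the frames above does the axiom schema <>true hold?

F1, F2

The schema corresponds to seriality: forall x exists y Rxy.
F1: holds.
F2: holds.
F3: fails — world 0 has no successor.
F4: fails — world w1 has no successor.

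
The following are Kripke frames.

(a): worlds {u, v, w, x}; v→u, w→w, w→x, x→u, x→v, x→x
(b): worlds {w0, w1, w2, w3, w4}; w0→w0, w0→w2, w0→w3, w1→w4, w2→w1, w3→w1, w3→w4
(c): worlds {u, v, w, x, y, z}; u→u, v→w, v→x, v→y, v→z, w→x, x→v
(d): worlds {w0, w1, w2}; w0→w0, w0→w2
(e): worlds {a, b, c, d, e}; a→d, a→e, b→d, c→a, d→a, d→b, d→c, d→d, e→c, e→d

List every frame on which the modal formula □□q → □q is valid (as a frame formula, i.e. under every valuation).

(d)

Frame correspondent (Sahlqvist): ∀x ∀y (Rxy → ∃z (Rxz ∧ Rzy)) — i.e. density.
(a): fails — Rvu but no z with Rvz and Rzu.
(b): fails — Rw3w1 but no z with Rw3z and Rzw1.
(c): fails — Rvz but no t with Rvt and Rtz.
(d): ✓.
(e): fails — Rae but no z with Raz and Rze.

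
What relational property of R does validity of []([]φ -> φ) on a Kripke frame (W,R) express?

shift-reflexivity

Suppose □(□φ→φ) is valid. Take Rxy and set V(φ)={w : Ryw}. Then at y, □φ holds; since □(□φ→φ) at x, □φ→φ at y, so φ at y, i.e. Ryy.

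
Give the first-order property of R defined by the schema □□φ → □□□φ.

This is a Sahlqvist (Geach-type) schema ◇^0□^2φ → □^3◇^0φ.
Minimal-valuation argument: fix x; take any y with xR^0y and any z with xR^3z. Set V(φ) to the set of worlds R-reachable from y in exactly 2 steps. Then □^2φ holds at y, so the antecedent holds at x; validity forces ◇^0φ at z, giving a w with zR^0w and yR^2w.
First-order correspondent: ∀x ∀z (xR³z → ∃w (xR²w ∧ z = w)).

∀x ∀z (xR³z → ∃w (xR²w ∧ z = w))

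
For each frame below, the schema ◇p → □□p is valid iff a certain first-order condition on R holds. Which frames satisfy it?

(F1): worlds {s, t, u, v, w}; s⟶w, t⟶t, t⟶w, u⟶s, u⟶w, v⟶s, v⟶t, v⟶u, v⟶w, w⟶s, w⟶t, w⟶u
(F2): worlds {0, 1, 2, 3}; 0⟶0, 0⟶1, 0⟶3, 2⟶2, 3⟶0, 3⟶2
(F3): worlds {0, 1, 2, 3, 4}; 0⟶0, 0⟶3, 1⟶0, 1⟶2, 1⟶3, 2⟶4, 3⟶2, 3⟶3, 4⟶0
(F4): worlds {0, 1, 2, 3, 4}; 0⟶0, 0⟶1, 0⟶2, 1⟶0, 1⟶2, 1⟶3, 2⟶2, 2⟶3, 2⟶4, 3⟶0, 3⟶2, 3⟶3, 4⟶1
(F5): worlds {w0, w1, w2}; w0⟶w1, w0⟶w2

(F5)

The schema corresponds to a generalized confluence (Geach) condition: ∀x ∀y ∀z ((xRy ∧ xR²z) → ∃w (y = w ∧ z = w)).
(F1): fails — sRw, sR²s but w ≠ s.
(F2): fails — 0R0, 0R²1 but 0 ≠ 1.
(F3): fails — 0R0, 0R²2 but 0 ≠ 2.
(F4): fails — 0R0, 0R²1 but 0 ≠ 1.
(F5): holds.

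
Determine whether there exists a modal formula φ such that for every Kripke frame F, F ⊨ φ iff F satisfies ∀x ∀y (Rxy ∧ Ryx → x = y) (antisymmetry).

Not definable by any modal formula

Modal frame validity is preserved under surjective bounded morphisms.
The 4-cycle (worlds s,t,u,v with s→t→u→v→s) is antisymmetric. Sending even-indexed worlds to s and odd-indexed worlds to t is a surjective bounded morphism onto the two-world frame with s↔t, which is not antisymmetric.
So no modal formula (or set of formulas) defines exactly the antisymmetric frames.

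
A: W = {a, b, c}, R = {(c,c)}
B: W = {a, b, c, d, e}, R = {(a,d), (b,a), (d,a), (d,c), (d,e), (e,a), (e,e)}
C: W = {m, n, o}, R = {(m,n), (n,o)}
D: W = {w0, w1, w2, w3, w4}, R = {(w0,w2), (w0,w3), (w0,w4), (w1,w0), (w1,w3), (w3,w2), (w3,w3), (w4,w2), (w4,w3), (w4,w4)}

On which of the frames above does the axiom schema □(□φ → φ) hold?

A

The schema corresponds to shift-reflexivity: ∀x ∀y (Rxy → Ryy).
A: ✓.
B: fails — Rdc but not Rcc.
C: fails — Rno but not Roo.
D: fails — Rw1w0 but not Rw0w0.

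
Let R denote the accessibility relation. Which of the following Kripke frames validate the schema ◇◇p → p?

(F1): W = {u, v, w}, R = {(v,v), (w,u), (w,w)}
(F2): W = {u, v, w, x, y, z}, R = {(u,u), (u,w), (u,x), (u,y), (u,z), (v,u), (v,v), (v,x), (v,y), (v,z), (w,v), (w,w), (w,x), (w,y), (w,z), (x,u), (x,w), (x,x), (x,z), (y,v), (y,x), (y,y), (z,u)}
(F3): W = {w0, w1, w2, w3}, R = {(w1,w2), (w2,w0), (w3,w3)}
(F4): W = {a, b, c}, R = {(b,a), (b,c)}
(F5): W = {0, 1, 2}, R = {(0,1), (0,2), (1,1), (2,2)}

The schema corresponds to a generalized confluence (Geach) condition: ∀x ∀y (xR²y → ∃w (y = w ∧ x = w)).
(F1): fails — wR²u but u ≠ w.
(F2): fails — uR²v but v ≠ u.
(F3): fails — w1R²w0 but w0 ≠ w1.
(F4): satisfies the condition.
(F5): fails — 0R²1 but 1 ≠ 0.
Valid on: (F4).

(F4)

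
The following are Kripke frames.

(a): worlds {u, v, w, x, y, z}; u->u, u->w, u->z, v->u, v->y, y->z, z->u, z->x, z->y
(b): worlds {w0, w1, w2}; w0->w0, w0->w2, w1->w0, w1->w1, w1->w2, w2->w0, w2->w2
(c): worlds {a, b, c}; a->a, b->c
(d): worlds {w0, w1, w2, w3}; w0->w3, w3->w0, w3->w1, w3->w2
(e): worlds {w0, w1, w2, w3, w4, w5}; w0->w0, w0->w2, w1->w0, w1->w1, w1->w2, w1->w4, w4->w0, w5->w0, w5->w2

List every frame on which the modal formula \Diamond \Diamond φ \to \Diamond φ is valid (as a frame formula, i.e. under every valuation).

The schema corresponds to transitivity: \forall x \forall y \forall z (Rxy \wedge Ryz \to Rxz).
(a): fails — Ruz and Rzx but not Rux.
(b): holds.
(c): holds.
(d): fails — Rw0w3 and Rw3w1 but not Rw0w1.
(e): fails — Rw4w0 and Rw0w2 but not Rw4w2.
Valid on: (b), (c).

(b), (c)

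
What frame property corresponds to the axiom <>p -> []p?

partial functionality: forall x forall y forall z (Rxy & Rxz -> y = z)

Suppose ◇p→□p is valid. Take Rxy, Rxz and set V(p)={y}. Then ◇p at x, so □p at x, so p at z, i.e. z=y.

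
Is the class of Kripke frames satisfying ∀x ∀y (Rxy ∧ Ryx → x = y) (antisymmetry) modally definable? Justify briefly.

No — not modally definable

Modal frame validity is preserved under surjective bounded morphisms.
The 8-cycle (worlds s,t,u,v,w,x,y,z with s→t→u→v→w→x→y→z→s) is antisymmetric. Sending even-indexed worlds to • and odd-indexed worlds to ∘ is a surjective bounded morphism onto the two-world frame with •↔∘, which is not antisymmetric.
So the class is not modally definable.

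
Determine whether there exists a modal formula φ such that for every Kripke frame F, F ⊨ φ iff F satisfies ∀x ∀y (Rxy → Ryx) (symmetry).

This is a Sahlqvist condition; the B axiom q → □◇q defines it.
Suppose q→□◇q is valid. Take Rxy and set V(q)={x}. Then q at x, so □◇q at x, so ◇q at y, so some z with Ryz has q; z=x, i.e. Ryx.

Yes — defined by q → □◇q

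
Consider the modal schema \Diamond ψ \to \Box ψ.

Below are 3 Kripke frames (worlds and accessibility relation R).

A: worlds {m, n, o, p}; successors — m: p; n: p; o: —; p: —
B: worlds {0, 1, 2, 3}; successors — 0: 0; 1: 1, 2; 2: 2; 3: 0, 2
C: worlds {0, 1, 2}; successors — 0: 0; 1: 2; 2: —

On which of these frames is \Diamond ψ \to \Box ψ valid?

A, C

The schema corresponds to partial functionality: \forall x \forall y \forall z (Rxy \wedge Rxz \to y = z).
A: condition met.
B: fails — 1 sees both 1 and 2.
C: condition met.
Valid on: A, C.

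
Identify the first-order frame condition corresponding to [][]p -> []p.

Suppose □□p→□p is valid. Take Rxy and set V(p)={w : xR²w}. Then □□p at x, so □p at x, so p at y, i.e. ∃z(Rxz∧Rzy).
Conversely, any frame satisfying forall x forall y (Rxy -> exists z (Rxz & Rzy)) validates the schema.
So the correspondent is density.

density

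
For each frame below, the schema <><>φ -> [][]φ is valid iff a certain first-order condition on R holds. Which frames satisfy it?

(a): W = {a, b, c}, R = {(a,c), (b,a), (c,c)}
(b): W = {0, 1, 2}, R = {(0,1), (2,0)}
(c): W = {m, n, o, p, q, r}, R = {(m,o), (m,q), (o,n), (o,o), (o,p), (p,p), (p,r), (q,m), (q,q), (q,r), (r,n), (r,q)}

Frame correspondent (Sahlqvist): forall x forall y forall z ((x R^2 y & x R^2 z) -> exists w (y = w & z = w)) — i.e. a generalized confluence (Geach) condition.
(a): ✓.
(b): ✓.
(c): fails — mR²m, mR²n but m ≠ n.
Valid on: (a), (b).

(a), (b)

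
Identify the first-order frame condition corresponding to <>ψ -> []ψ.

Suppose ◇ψ→□ψ is valid. Take Rxy, Rxz and set V(ψ)={y}. Then ◇ψ at x, so □ψ at x, so ψ at z, i.e. z=y.
The converse is a direct semantic check.
Frame condition: forall x forall y forall z (Rxy & Rxz -> y = z).

partial functionality: forall x forall y forall z (Rxy & Rxz -> y = z)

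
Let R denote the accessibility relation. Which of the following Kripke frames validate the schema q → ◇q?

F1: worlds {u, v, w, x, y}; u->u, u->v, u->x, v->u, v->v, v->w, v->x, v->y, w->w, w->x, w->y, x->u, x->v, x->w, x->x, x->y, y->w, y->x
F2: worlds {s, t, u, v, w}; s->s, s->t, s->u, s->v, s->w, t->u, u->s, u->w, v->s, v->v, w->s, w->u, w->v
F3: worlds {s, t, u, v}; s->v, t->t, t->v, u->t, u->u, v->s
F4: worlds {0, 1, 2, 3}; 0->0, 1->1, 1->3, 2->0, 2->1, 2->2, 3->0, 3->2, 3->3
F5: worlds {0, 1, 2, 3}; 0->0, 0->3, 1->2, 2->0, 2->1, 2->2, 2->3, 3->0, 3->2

The schema corresponds to reflexivity: ∀x Rxx.
F1: fails — world y does not see itself.
F2: fails — world t does not see itself.
F3: fails — world s does not see itself.
F4: condition met.
F5: fails — world 1 does not see itself.
Valid on: F4.

F4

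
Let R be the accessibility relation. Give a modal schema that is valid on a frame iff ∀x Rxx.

This is reflexivity; the standard corresponding axiom is T: □p → p.
Suppose □p→p is valid. At any x set V(p)={w : Rxw}. Then □p holds at x, so p holds at x, i.e. Rxx.

□p → p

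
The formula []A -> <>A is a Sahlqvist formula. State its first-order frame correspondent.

seriality: forall x exists y Rxy

Suppose □A→◇A is valid. At any x set V(A)=W. Then □A at x, so ◇A at x, so x has a successor.
The converse is a direct semantic check.
So the correspondent is seriality.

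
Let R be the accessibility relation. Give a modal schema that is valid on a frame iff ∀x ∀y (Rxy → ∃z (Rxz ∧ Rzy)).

The condition is density. The C4 schema □□s → □s defines it.
Suppose □□s→□s is valid. Take Rxy and set V(s)={w : xR²w}. Then □□s at x, so □s at x, so s at y, i.e. ∃z(Rxz∧Rzy).

□□s → □s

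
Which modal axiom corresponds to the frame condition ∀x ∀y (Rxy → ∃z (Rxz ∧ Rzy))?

□□q → □q

The condition is density. The C4 schema □□q → □q defines it.
Suppose □□q→□q is valid. Take Rxy and set V(q)={w : xR²w}. Then □□q at x, so □q at x, so q at y, i.e. ∃z(Rxz∧Rzy).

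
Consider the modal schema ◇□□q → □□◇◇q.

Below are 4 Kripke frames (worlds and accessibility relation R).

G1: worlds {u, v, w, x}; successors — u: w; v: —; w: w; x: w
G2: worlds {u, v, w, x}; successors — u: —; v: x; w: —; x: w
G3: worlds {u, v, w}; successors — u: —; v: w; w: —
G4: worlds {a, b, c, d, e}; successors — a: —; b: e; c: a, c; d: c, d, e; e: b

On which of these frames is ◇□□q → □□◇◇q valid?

The schema corresponds to a generalized confluence (Geach) condition: ∀x ∀y ∀z ((xRy ∧ xR²z) → ∃w (yR²w ∧ zR²w)).
G1: condition met.
G2: fails — vRx, vR²w but no t with xR²t and wR²t.
G3: condition met.
G4: fails — bRe, bR²b but no w with eR²w and bR²w.
Valid on: G1, G3.

G1, G3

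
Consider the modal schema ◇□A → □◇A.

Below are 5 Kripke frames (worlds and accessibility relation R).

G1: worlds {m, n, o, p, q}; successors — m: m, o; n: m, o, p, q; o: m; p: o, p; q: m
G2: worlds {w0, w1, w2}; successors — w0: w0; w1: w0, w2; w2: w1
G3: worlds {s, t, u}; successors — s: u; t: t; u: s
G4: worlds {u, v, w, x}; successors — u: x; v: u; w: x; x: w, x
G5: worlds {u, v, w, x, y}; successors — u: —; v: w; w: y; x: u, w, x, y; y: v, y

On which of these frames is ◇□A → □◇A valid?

G3, G4

The schema corresponds to convergence: ∀x ∀y ∀z (Rxy ∧ Rxz → ∃w (Ryw ∧ Rzw)).
G1: fails — Rno and Rnp but o and p have no common successor.
G2: fails — Rw1w2 and Rw1w0 but w2 and w0 have no common successor.
G3: satisfies the condition.
G4: satisfies the condition.
G5: fails — Rxw and Rxu but w and u have no common successor.
Valid on: G3, G4.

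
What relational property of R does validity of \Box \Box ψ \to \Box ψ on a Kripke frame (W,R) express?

Suppose □□ψ→□ψ is valid. Take Rxy and set V(ψ)={w : xR²w}. Then □□ψ at x, so □ψ at x, so ψ at y, i.e. ∃z(Rxz∧Rzy).

Density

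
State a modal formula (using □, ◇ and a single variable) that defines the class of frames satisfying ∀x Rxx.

A defining formula is □s → s (the T axiom).

□s → s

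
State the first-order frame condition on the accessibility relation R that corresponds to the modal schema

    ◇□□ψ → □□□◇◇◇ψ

∀x ∀y ∀z ((xRy ∧ xR³z) → ∃w (yR²w ∧ zR³w))

This is a Sahlqvist (Geach-type) schema ◇^1□^2ψ → □^3◇^3ψ.
Minimal-valuation argument: fix x; take any y with xR^1y and any z with xR^3z. Set V(ψ) to the set of worlds R-reachable from y in exactly 2 steps. Then □^2ψ holds at y, so the antecedent holds at x; validity forces ◇^3ψ at z, giving a w with zR^3w and yR^2w.
First-order correspondent: ∀x ∀y ∀z ((xRy ∧ xR³z) → ∃w (yR²w ∧ zR³w)).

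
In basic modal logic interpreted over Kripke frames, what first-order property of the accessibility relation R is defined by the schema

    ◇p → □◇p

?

Suppose ◇p→□◇p is valid. Take Rxy, Rxz and set V(p)={y}. Then ◇p at x, so □◇p at x, so ◇p at z, so some w with Rzw has p; w=y, i.e. Rzy. By symmetry of the argument, Ryz.
Conversely, on a frame with the Euclidean property the schema holds at every world under every valuation.
Frame condition: ∀x ∀y ∀z (Rxy ∧ Rxz → Ryz).

The Euclidean property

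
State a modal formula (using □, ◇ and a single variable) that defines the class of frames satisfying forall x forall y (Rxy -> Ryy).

The condition is shift-reflexivity. The T□ schema □(□p → p) defines it.
Suppose □(□p→p) is valid. Take Rxy and set V(p)={w : Ryw}. Then at y, □p holds; since □(□p→p) at x, □p→p at y, so p at y, i.e. Ryy.

□(□p → p)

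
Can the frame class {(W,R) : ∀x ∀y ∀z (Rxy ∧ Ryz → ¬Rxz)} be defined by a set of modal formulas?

If a class were modally definable it would be closed under surjective bounded morphisms (Goldblatt–Thomason).
The 3-cycle (worlds s,t,u with s→t→u→s) is intransitive. Mapping every world to a single reflexive point • is a surjective bounded morphism; the reflexive point is not intransitive (R••∧R•• but R••).
So the class is not modally definable.

No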